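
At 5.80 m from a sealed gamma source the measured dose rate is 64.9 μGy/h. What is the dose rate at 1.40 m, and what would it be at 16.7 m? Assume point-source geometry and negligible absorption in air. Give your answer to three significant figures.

1110 μGy/h; 7.83 μGy/h

By the inverse-square law,
At 1.40 m: (5.80/1.40)² = 17.16, so 64.9 × 17.16 = 1114 μGy/h
At 16.7 m: (1.40/16.7)² = 0.007028, so 1114 × 0.007028 = 7.829 μGy/h.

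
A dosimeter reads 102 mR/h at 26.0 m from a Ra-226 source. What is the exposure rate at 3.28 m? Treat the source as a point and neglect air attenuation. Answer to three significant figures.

Intensity scales as (d₁/d₂)², so the rate at 3.28 m is
102 × (26.0/3.28)² = 102 × 62.83 = 6409 mR/h.

6410 mR/h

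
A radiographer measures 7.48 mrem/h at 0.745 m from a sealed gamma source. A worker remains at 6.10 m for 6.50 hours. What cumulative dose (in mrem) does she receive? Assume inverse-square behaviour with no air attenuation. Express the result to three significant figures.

0.725 mrem

Using I₁d₁² = I₂d₂², rate at 6.10 m:
(0.745/6.10)² = 0.01492, so 7.48 × 0.01492 = 0.1116 mrem/h.
Dose = rate × time = 0.1116 mrem/h × 6.500 h = 0.7254 mrem.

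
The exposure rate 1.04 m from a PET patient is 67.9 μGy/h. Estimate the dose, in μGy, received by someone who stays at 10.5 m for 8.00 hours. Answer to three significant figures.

Intensity scales as (d₁/d₂)², so rate at 10.5 m:
(1.04/10.5)² = 0.009810, so 67.9 × 0.009810 = 0.6661 μGy/h.
Dose = rate × time = 0.6661 μGy/h × 8.000 h = 5.329 μGy.

5.33 μGy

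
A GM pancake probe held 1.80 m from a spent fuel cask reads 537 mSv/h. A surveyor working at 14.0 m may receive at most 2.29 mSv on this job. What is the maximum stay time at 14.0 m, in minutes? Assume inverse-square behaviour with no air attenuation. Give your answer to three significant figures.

Applying the 1/r² law, rate at 14.0 m:
537 × (1.80/14.0)² = 537 × 0.01653 = 8.877 mSv/h.
Stay time = 2.29 mSv ÷ 8.877 mSv/h = 0.2580 h = 15.48 min.

15.5 min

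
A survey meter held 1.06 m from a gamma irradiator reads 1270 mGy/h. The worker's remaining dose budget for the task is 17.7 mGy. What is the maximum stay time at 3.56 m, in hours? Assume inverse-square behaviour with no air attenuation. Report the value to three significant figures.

0.157 h

Intensity scales as (d₁/d₂)², so rate at 3.56 m:
(1.06/3.56)² = 0.08866, so 1270 × 0.08866 = 112.6 mGy/h.
Stay time = 17.7 mGy ÷ 112.6 mGy/h = 0.1572 h.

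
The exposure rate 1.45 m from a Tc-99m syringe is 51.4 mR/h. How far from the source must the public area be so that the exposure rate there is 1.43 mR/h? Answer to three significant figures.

8.69 m

Applying the 1/r² law, d₂ = d₁·√(I₁/I₂).
I₁/I₂ = 51.4/1.43 = 35.94, so d₂ = 1.45 × √35.94 = 8.693 m.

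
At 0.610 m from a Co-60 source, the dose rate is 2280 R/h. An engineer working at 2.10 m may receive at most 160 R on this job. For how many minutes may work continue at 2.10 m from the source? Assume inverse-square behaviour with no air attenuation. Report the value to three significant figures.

Applying the 1/r² law, rate at 2.10 m:
2280 × (0.610/2.10)² = 2280 × 0.08438 = 192.4 R/h.
Stay time = 160 R ÷ 192.4 R/h = 0.8316 h = 49.90 min.

49.9 min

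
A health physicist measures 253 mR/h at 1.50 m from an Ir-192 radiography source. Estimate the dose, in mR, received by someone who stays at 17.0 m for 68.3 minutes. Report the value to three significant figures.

Since intensity falls as 1/r², rate at 17.0 m:
253 × (1.50/17.0)² = 253 × 0.007785 = 1.970 mR/h.
Dose = rate × time = 1.970 mR/h × 1.138 h = 2.242 mR.

2.24 mR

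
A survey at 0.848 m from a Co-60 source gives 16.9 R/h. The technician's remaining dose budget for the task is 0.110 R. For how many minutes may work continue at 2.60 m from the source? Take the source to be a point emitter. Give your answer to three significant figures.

Using I₁d₁² = I₂d₂², rate at 2.60 m:
16.9 × (0.848/2.60)² = 16.9 × 0.1064 = 1.798 R/h.
Stay time = 0.110 R ÷ 1.798 R/h = 0.06118 h = 3.671 min.

3.67 min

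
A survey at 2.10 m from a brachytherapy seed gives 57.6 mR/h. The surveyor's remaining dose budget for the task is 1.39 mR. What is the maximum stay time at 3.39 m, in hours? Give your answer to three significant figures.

0.0629 h

Since intensity falls as 1/r², rate at 3.39 m:
57.6 × (2.10/3.39)² = 57.6 × 0.3837 = 22.10 mR/h.
Stay time = 1.39 mR ÷ 22.10 mR/h = 0.06290 h.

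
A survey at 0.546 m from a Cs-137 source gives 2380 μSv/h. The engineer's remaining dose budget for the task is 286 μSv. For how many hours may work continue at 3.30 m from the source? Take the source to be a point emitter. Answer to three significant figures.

4.39 h

By the inverse-square law, rate at 3.30 m:
(0.546/3.30)² = 0.02738, so 2380 × 0.02738 = 65.16 μSv/h.
Stay time = 286 μSv ÷ 65.16 μSv/h = 4.389 h.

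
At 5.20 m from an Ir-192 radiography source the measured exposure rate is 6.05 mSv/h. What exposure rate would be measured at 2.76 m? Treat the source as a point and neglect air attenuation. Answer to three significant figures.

Using I₁d₁² = I₂d₂², scaling from 5.20 m to 2.76 m:
6.05 × (5.20/2.76)² = 6.05 × 3.550 = 21.48 mSv/h.

21.5 mSv/h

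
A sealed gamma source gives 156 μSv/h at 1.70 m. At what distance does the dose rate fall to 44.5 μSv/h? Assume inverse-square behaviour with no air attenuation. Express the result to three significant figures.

By the inverse-square law, d₂ = d₁·√(I₁/I₂).
I₁/I₂ = 156/44.5 = 3.506, so d₂ = 1.70 × √3.506 = 3.183 m.

3.18 m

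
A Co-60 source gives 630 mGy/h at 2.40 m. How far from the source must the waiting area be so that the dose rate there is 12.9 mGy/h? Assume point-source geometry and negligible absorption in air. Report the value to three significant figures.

By the inverse-square law, d₂ = d₁·√(I₁/I₂).
I₁/I₂ = 630/12.9 = 48.84, so d₂ = 2.40 × √48.84 = 16.77 m.

16.8 m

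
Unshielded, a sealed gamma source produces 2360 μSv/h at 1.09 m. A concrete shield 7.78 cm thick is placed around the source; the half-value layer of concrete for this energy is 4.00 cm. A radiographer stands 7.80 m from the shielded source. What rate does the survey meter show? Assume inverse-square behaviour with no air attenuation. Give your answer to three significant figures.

Distance alone: (1.09/7.80)² = 0.01953, so 2360 × 0.01953 = 46.09 μSv/h.
Shield: 7.78/4.00 = 1.945 half-value layers → attenuation 2^(−1.945) = 0.2597.
Combined: 46.09 × 0.2597 = 11.97 μSv/h.

12.0 μSv/h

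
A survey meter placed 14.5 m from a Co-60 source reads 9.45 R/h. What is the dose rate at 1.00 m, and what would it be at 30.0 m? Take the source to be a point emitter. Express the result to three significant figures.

By the inverse-square law,
At 1.00 m: (14.5/1.00)² = 210.2, so 9.45 × 210.2 = 1986 R/h
At 30.0 m: 1986 × (1.00/30.0)² = 1986 × 0.001111 = 2.206 R/h.

1990 R/h; 2.21 R/h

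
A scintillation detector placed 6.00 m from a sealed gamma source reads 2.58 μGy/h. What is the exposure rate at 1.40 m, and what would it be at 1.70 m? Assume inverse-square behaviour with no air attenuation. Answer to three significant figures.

Applying the 1/r² law,
At 1.40 m: 2.58 × (6.00/1.40)² = 2.58 × 18.37 = 47.39 μGy/h
At 1.70 m: (1.40/1.70)² = 0.6782, so 47.39 × 0.6782 = 32.14 μGy/h.

47.4 μGy/h; 32.1 μGy/h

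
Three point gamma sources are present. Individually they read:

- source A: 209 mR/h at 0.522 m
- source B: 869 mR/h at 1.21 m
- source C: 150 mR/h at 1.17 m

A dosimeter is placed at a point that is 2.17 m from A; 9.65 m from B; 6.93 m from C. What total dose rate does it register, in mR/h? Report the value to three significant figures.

By superposition, sum each source's inverse-square contribution:
A: 209 × (0.522/2.17)² = 12.09 mR/h
B: 869 × (1.21/9.65)² = 13.66 mR/h
C: 150 × (1.17/6.93)² = 4.276 mR/h
Total = 12.09 + 13.66 + 4.276 = 30.03 mR/h.

30.0 mR/h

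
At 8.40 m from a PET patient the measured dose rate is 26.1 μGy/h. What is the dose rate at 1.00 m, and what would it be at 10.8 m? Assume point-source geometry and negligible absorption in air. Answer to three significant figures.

Applying the 1/r² law,
At 1.00 m: (8.40/1.00)² = 70.56, so 26.1 × 70.56 = 1842 μGy/h
At 10.8 m: (1.00/10.8)² = 0.008573, so 1842 × 0.008573 = 15.79 μGy/h.

1840 μGy/h; 15.8 μGy/h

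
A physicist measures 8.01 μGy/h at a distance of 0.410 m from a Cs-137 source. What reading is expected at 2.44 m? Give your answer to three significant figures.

Intensity scales as (d₁/d₂)², so the rate at 2.44 m is
(0.410/2.44)² = 0.02824, so 8.01 × 0.02824 = 0.2262 μGy/h.

0.226 μGy/h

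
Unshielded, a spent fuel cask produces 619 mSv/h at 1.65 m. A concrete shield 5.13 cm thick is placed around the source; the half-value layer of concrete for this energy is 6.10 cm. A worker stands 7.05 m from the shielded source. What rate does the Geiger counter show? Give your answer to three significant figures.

18.9 mSv/h

Distance alone: 619 × (1.65/7.05)² = 619 × 0.05478 = 33.91 mSv/h.
Shield: 5.13/6.10 = 0.8410 half-value layers → attenuation 2^(−0.8410) = 0.5583.
Combined: 33.91 × 0.5583 = 18.93 mSv/h.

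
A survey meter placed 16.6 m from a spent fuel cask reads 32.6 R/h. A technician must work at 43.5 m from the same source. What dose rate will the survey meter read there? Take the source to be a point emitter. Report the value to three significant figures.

4.75 R/h

Intensity scales as (d₁/d₂)², so scaling from 16.6 m to 43.5 m:
32.6 × (16.6/43.5)² = 32.6 × 0.1456 = 4.747 R/h.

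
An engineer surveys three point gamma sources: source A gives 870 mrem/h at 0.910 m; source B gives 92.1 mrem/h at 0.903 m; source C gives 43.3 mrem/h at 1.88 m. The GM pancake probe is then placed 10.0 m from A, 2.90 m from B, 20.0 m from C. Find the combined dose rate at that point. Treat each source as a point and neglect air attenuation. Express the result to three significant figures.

16.5 mrem/h

By superposition, sum each source's inverse-square contribution:
A: 870 × (0.910/10.0)² = 7.204 mrem/h
B: 92.1 × (0.903/2.90)² = 8.930 mrem/h
C: 43.3 × (1.88/20.0)² = 0.3826 mrem/h
Total = 7.204 + 8.930 + 0.3826 = 16.52 mrem/h.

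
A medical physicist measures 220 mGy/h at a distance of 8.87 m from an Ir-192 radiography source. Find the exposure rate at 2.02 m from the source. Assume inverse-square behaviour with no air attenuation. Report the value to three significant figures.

4240 mGy/h

Using I₁d₁² = I₂d₂², the rate at 2.02 m is
(8.87/2.02)² = 19.28, so 220 × 19.28 = 4242 mGy/h.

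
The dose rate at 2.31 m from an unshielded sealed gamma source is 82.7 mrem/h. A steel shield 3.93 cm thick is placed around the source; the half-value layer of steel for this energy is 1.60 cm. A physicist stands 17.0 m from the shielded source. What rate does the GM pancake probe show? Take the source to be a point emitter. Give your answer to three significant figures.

0.278 mrem/h

Distance alone: (2.31/17.0)² = 0.01846, so 82.7 × 0.01846 = 1.527 mrem/h.
Shield: 3.93/1.60 = 2.456 half-value layers → attenuation 2^(−2.456) = 0.1823.
Combined: 1.527 × 0.1823 = 0.2784 mrem/h.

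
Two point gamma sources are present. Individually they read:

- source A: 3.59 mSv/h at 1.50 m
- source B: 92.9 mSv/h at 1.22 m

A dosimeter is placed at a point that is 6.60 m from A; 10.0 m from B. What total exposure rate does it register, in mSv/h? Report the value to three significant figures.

1.57 mSv/h

By superposition, sum each source's inverse-square contribution:
A: 3.59 × (1.50/6.60)² = 0.1854 mSv/h
B: 92.9 × (1.22/10.0)² = 1.383 mSv/h
Total = 0.1854 + 1.383 = 1.568 mSv/h.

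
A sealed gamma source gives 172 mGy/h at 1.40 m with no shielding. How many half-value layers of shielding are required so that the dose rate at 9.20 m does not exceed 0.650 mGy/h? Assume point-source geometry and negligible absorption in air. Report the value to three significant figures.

2.62 half-value layers

At 9.20 m, distance alone gives 172 × (1.40/9.20)² = 172 × 0.02316 = 3.984 mGy/h.
Further attenuation needed: 3.984/0.650 = 6.129.
n = log₂(6.129) = 2.616 half-value layers.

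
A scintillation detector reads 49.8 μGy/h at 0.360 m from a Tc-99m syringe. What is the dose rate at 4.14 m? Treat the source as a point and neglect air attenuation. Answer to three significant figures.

Since intensity falls as 1/r², the rate at 4.14 m is
49.8 × (0.360/4.14)² = 49.8 × 0.007561 = 0.3765 μGy/h.

0.377 μGy/h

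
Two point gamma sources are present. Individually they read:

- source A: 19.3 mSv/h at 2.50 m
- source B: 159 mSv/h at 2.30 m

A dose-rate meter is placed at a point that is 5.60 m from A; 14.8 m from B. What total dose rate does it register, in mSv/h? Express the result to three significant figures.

7.69 mSv/h

Each source contributes Iᵢ·(dᵢ/rᵢ)²; contributions add.
A: 19.3 × (2.50/5.60)² = 3.846 mSv/h
B: 159 × (2.30/14.8)² = 3.840 mSv/h
Total = 3.846 + 3.840 = 7.686 mSv/h.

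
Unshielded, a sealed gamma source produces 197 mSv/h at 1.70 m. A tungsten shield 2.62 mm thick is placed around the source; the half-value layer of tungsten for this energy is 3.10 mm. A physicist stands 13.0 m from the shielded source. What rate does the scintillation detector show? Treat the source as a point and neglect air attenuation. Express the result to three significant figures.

1.88 mSv/h

Distance alone: (1.70/13.0)² = 0.01710, so 197 × 0.01710 = 3.369 mSv/h.
Shield: 2.62/3.10 = 0.8452 half-value layers → attenuation 2^(−0.8452) = 0.5566.
Combined: 3.369 × 0.5566 = 1.875 mSv/h.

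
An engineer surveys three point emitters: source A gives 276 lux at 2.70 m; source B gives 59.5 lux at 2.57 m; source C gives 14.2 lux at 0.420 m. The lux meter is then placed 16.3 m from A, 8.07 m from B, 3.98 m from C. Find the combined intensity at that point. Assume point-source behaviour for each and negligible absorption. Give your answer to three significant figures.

13.8 lux

Each source contributes Iᵢ·(dᵢ/rᵢ)²; contributions add.
A: 276 × (2.70/16.3)² = 7.573 lux
B: 59.5 × (2.57/8.07)² = 6.034 lux
C: 14.2 × (0.420/3.98)² = 0.1581 lux
Total = 7.573 + 6.034 + 0.1581 = 13.77 lux.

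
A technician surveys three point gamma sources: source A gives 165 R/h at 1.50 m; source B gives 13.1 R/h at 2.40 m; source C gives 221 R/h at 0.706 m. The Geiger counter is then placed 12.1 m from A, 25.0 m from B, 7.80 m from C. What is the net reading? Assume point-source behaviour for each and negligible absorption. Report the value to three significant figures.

Each source contributes Iᵢ·(dᵢ/rᵢ)²; contributions add.
A: 165 × (1.50/12.1)² = 2.536 R/h
B: 13.1 × (2.40/25.0)² = 0.1207 R/h
C: 221 × (0.706/7.80)² = 1.811 R/h
Total = 2.536 + 0.1207 + 1.811 = 4.468 R/h.

4.47 R/h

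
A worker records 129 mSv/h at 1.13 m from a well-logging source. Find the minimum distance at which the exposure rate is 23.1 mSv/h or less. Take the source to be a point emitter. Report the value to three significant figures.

2.67 m

Intensity scales as (d₁/d₂)², so d₂ = d₁·√(I₁/I₂).
I₁/I₂ = 129/23.1 = 5.584, so d₂ = 1.13 × √5.584 = 2.670 m.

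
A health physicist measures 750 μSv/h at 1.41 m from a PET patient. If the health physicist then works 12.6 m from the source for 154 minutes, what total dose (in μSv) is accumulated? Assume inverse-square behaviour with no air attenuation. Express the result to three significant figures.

24.1 μSv

Intensity scales as (d₁/d₂)², so rate at 12.6 m:
750 × (1.41/12.6)² = 750 × 0.01252 = 9.390 μSv/h.
Dose = rate × time = 9.390 μSv/h × 2.567 h = 24.10 μSv.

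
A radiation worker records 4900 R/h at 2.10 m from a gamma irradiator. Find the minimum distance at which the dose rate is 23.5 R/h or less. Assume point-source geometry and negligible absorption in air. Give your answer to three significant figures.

30.3 m

Applying the 1/r² law, d₂ = d₁·√(I₁/I₂).
I₁/I₂ = 4900/23.5 = 208.5, so d₂ = 2.10 × √208.5 = 30.32 m.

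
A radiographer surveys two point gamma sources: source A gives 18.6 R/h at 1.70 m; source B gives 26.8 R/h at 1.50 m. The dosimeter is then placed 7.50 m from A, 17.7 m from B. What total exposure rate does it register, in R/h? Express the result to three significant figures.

1.15 R/h

By superposition, sum each source's inverse-square contribution:
A: 18.6 × (1.70/7.50)² = 0.9556 R/h
B: 26.8 × (1.50/17.7)² = 0.1925 R/h
Total = 0.9556 + 0.1925 = 1.148 R/h.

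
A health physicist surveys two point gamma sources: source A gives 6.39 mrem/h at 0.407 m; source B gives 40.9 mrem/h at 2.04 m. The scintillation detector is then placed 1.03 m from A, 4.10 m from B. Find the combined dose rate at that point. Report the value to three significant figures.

Each source contributes Iᵢ·(dᵢ/rᵢ)²; contributions add.
A: 6.39 × (0.407/1.03)² = 0.9977 mrem/h
B: 40.9 × (2.04/4.10)² = 10.13 mrem/h
Total = 0.9977 + 10.13 = 11.13 mrem/h.

11.1 mrem/h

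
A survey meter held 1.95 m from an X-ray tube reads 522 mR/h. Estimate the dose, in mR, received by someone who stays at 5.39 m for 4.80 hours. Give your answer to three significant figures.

Intensity scales as (d₁/d₂)², so rate at 5.39 m:
(1.95/5.39)² = 0.1309, so 522 × 0.1309 = 68.33 mR/h.
Dose = rate × time = 68.33 mR/h × 4.800 h = 328.0 mR.

328 mR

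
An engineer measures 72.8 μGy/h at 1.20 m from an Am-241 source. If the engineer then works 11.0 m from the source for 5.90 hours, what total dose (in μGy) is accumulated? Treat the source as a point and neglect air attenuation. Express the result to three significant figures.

5.11 μGy

By the inverse-square law, rate at 11.0 m:
(1.20/11.0)² = 0.01190, so 72.8 × 0.01190 = 0.8663 μGy/h.
Dose = rate × time = 0.8663 μGy/h × 5.900 h = 5.111 μGy.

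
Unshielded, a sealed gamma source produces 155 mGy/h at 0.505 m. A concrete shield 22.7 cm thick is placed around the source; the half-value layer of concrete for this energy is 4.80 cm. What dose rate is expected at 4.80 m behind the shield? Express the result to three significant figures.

Distance alone: 155 × (0.505/4.80)² = 155 × 0.01107 = 1.716 mGy/h.
Shield: 22.7/4.80 = 4.729 half-value layers → attenuation 2^(−4.729) = 0.03771.
Combined: 1.716 × 0.03771 = 0.06471 mGy/h.

0.0647 mGy/h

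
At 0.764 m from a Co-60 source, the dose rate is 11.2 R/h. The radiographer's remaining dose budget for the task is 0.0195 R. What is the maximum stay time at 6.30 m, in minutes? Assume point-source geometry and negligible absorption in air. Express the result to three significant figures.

7.10 min

Using I₁d₁² = I₂d₂², rate at 6.30 m:
11.2 × (0.764/6.30)² = 11.2 × 0.01471 = 0.1648 R/h.
Stay time = 0.0195 R ÷ 0.1648 R/h = 0.1183 h = 7.098 min.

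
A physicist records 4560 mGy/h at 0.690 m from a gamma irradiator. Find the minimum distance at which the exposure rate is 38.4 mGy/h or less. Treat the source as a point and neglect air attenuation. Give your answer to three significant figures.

7.52 m

Intensity scales as (d₁/d₂)², so d₂ = d₁·√(I₁/I₂).
I₁/I₂ = 4560/38.4 = 118.8, so d₂ = 0.690 × √118.8 = 7.521 m.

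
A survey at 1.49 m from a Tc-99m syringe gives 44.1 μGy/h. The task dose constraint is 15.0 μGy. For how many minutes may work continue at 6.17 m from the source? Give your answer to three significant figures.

350 min

Intensity scales as (d₁/d₂)², so rate at 6.17 m:
44.1 × (1.49/6.17)² = 44.1 × 0.05832 = 2.572 μGy/h.
Stay time = 15.0 μGy ÷ 2.572 μGy/h = 5.832 h = 349.9 min.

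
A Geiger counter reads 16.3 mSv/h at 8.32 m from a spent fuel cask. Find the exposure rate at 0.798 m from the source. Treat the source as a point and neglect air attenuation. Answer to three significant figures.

By the inverse-square law, the rate at 0.798 m is
16.3 × (8.32/0.798)² = 16.3 × 108.7 = 1772 mSv/h.

1770 mSv/h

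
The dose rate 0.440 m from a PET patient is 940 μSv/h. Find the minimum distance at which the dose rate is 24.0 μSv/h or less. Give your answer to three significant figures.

2.75 m

Since intensity falls as 1/r², d₂ = d₁·√(I₁/I₂).
I₁/I₂ = 940/24.0 = 39.17, so d₂ = 0.440 × √39.17 = 2.754 m.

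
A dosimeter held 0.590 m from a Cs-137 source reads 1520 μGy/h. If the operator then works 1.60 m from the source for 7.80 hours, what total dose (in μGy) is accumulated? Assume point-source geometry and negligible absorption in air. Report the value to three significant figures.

1610 μGy

Applying the 1/r² law, rate at 1.60 m:
1520 × (0.590/1.60)² = 1520 × 0.1360 = 206.7 μGy/h.
Dose = rate × time = 206.7 μGy/h × 7.800 h = 1612 μGy.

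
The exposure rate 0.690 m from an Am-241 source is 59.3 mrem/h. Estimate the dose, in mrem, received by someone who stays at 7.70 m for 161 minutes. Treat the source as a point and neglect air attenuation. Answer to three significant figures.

Since intensity falls as 1/r², rate at 7.70 m:
(0.690/7.70)² = 0.008030, so 59.3 × 0.008030 = 0.4762 mrem/h.
Dose = rate × time = 0.4762 mrem/h × 2.683 h = 1.278 mrem.

1.28 mrem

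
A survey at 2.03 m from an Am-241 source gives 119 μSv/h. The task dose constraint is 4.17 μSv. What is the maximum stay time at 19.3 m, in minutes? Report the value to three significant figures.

Intensity scales as (d₁/d₂)², so rate at 19.3 m:
(2.03/19.3)² = 0.01106, so 119 × 0.01106 = 1.316 μSv/h.
Stay time = 4.17 μSv ÷ 1.316 μSv/h = 3.169 h = 190.1 min.

190 min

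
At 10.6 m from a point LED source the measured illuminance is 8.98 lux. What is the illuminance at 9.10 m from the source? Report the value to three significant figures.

Intensity scales as (d₁/d₂)², so scaling from 10.6 m to 9.10 m:
(10.6/9.10)² = 1.357, so 8.98 × 1.357 = 12.19 lux.

12.2 lux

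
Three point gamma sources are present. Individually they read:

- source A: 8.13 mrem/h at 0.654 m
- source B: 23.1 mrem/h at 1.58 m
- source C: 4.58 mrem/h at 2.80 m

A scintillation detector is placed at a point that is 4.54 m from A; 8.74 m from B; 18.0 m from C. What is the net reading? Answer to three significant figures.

1.03 mrem/h

Each source contributes Iᵢ·(dᵢ/rᵢ)²; contributions add.
A: 8.13 × (0.654/4.54)² = 0.1687 mrem/h
B: 23.1 × (1.58/8.74)² = 0.7549 mrem/h
C: 4.58 × (2.80/18.0)² = 0.1108 mrem/h
Total = 0.1687 + 0.7549 + 0.1108 = 1.034 mrem/h.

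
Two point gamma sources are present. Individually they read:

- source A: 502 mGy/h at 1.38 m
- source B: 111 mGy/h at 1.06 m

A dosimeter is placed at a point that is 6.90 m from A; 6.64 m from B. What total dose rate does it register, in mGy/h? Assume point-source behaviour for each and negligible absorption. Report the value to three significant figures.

Each source contributes Iᵢ·(dᵢ/rᵢ)²; contributions add.
A: 502 × (1.38/6.90)² = 20.08 mGy/h
B: 111 × (1.06/6.64)² = 2.829 mGy/h
Total = 20.08 + 2.829 = 22.91 mGy/h.

22.9 mGy/h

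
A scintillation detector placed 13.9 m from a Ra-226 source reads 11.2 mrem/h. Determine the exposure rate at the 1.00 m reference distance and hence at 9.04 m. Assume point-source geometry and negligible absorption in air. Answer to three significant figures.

2160 mrem/h; 26.5 mrem/h

Intensity scales as (d₁/d₂)², so
At 1.00 m: 11.2 × (13.9/1.00)² = 11.2 × 193.2 = 2164 mrem/h
At 9.04 m: (1.00/9.04)² = 0.01224, so 2164 × 0.01224 = 26.49 mrem/h.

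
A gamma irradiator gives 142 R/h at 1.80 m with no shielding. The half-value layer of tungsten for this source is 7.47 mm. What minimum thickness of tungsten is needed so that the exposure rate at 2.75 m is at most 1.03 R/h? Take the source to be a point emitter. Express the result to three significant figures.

At 2.75 m, distance alone gives (1.80/2.75)² = 0.4284, so 142 × 0.4284 = 60.83 R/h.
Further attenuation needed: 60.83/1.03 = 59.06.
n = log₂(59.06) = 5.884 half-value layers.
Thickness = 5.884 × 7.47 mm = 43.95 mm.

44.0 mm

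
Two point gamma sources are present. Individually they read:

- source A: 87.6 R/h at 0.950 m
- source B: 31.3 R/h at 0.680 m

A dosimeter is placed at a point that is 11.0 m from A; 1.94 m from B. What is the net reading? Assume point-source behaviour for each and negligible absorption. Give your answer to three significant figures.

4.50 R/h

By superposition, sum each source's inverse-square contribution:
A: 87.6 × (0.950/11.0)² = 0.6534 R/h
B: 31.3 × (0.680/1.94)² = 3.846 R/h
Total = 0.6534 + 3.846 = 4.499 R/h.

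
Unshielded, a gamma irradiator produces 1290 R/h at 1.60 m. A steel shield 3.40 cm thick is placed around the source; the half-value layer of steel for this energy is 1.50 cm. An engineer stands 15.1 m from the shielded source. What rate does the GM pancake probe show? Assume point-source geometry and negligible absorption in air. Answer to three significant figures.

Distance alone: (1.60/15.1)² = 0.01123, so 1290 × 0.01123 = 14.49 R/h.
Shield: 3.40/1.50 = 2.267 half-value layers → attenuation 2^(−2.267) = 0.2078.
Combined: 14.49 × 0.2078 = 3.011 R/h.

3.01 R/h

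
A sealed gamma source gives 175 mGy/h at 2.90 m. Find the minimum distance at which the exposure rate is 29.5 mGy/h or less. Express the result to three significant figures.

Intensity scales as (d₁/d₂)², so d₂ = d₁·√(I₁/I₂).
I₁/I₂ = 175/29.5 = 5.932, so d₂ = 2.90 × √5.932 = 7.063 m.

7.06 m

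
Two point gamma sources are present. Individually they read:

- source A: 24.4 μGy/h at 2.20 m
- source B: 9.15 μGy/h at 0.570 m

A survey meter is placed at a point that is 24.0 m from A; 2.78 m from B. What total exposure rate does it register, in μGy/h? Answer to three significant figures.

By superposition, sum each source's inverse-square contribution:
A: 24.4 × (2.20/24.0)² = 0.2050 μGy/h
B: 9.15 × (0.570/2.78)² = 0.3847 μGy/h
Total = 0.2050 + 0.3847 = 0.5897 μGy/h.

0.590 μGy/h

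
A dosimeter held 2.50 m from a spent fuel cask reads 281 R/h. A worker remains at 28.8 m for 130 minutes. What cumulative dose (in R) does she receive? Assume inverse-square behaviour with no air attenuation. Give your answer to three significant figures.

Applying the 1/r² law, rate at 28.8 m:
281 × (2.50/28.8)² = 281 × 0.007535 = 2.117 R/h.
Dose = rate × time = 2.117 R/h × 2.167 h = 4.588 R.

4.59 R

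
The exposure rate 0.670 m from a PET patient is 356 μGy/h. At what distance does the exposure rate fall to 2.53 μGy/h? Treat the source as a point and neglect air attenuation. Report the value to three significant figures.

Since intensity falls as 1/r², d₂ = d₁·√(I₁/I₂).
I₁/I₂ = 356/2.53 = 140.7, so d₂ = 0.670 × √140.7 = 7.947 m.

7.95 m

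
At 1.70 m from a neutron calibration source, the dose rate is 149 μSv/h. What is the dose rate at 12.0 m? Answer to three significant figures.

By the inverse-square law, the rate at 12.0 m is
(1.70/12.0)² = 0.02007, so 149 × 0.02007 = 2.990 μSv/h.

2.99 μSv/h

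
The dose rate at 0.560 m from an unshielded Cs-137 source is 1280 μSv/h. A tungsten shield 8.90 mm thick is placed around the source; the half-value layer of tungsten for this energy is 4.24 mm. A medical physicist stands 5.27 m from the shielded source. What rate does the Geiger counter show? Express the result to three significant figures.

Distance alone: 1280 × (0.560/5.27)² = 1280 × 0.01129 = 14.45 μSv/h.
Shield: 8.90/4.24 = 2.099 half-value layers → attenuation 2^(−2.099) = 0.2334.
Combined: 14.45 × 0.2334 = 3.373 μSv/h.

3.37 μSv/h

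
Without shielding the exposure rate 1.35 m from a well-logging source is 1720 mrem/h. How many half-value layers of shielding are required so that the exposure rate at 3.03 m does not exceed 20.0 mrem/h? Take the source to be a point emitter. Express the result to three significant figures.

4.09 half-value layers

At 3.03 m, distance alone gives 1720 × (1.35/3.03)² = 1720 × 0.1985 = 341.4 mrem/h.
Further attenuation needed: 341.4/20.0 = 17.07.
n = log₂(17.07) = 4.093 half-value layers.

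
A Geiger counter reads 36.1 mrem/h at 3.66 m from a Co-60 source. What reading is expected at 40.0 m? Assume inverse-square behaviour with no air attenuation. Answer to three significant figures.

Applying the 1/r² law, the rate at 40.0 m is
(3.66/40.0)² = 0.008372, so 36.1 × 0.008372 = 0.3022 mrem/h.

0.302 mrem/h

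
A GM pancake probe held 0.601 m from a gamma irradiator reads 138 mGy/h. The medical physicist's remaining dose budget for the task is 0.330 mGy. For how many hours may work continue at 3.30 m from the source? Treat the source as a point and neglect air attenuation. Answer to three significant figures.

0.0721 h

By the inverse-square law, rate at 3.30 m:
138 × (0.601/3.30)² = 138 × 0.03317 = 4.577 mGy/h.
Stay time = 0.330 mGy ÷ 4.577 mGy/h = 0.07210 h.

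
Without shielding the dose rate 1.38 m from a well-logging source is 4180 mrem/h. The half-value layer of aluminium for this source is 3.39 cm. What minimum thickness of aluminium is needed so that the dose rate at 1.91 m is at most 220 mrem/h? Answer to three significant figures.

11.2 cm

At 1.91 m, distance alone gives (1.38/1.91)² = 0.5220, so 4180 × 0.5220 = 2182 mrem/h.
Further attenuation needed: 2182/220 = 9.918.
n = log₂(9.918) = 3.310 half-value layers.
Thickness = 3.310 × 3.39 cm = 11.22 cm.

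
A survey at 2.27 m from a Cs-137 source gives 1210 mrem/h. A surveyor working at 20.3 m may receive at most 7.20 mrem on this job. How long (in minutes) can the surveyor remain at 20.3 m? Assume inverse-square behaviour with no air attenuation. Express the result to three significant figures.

By the inverse-square law, rate at 20.3 m:
1210 × (2.27/20.3)² = 1210 × 0.01250 = 15.12 mrem/h.
Stay time = 7.20 mrem ÷ 15.12 mrem/h = 0.4762 h = 28.57 min.

28.6 min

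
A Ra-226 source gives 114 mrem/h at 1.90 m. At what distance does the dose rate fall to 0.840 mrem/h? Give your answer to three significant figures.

22.1 m

By the inverse-square law, d₂ = d₁·√(I₁/I₂).
I₁/I₂ = 114/0.840 = 135.7, so d₂ = 1.90 × √135.7 = 22.13 m.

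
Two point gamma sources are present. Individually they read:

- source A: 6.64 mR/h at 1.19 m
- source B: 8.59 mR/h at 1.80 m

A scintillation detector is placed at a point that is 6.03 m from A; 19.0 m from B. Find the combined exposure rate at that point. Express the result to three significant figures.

By superposition, sum each source's inverse-square contribution:
A: 6.64 × (1.19/6.03)² = 0.2586 mR/h
B: 8.59 × (1.80/19.0)² = 0.07710 mR/h
Total = 0.2586 + 0.07710 = 0.3357 mR/h.

0.336 mR/h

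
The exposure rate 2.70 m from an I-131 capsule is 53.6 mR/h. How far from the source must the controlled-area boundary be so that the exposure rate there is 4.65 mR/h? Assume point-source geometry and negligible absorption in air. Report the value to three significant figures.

9.17 m

Applying the 1/r² law, d₂ = d₁·√(I₁/I₂).
I₁/I₂ = 53.6/4.65 = 11.53, so d₂ = 2.70 × √11.53 = 9.168 m.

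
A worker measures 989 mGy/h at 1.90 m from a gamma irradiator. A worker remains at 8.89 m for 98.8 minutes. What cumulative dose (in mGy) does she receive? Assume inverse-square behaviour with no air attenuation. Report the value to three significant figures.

74.4 mGy

Using I₁d₁² = I₂d₂², rate at 8.89 m:
989 × (1.90/8.89)² = 989 × 0.04568 = 45.18 mGy/h.
Dose = rate × time = 45.18 mGy/h × 1.647 h = 74.41 mGy.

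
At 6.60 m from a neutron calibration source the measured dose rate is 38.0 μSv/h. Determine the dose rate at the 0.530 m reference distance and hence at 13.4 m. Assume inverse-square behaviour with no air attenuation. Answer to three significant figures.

Since intensity falls as 1/r²,
At 0.530 m: (6.60/0.530)² = 155.1, so 38.0 × 155.1 = 5894 μSv/h
At 13.4 m: 5894 × (0.530/13.4)² = 5894 × 0.001564 = 9.218 μSv/h.

5890 μSv/h; 9.22 μSv/h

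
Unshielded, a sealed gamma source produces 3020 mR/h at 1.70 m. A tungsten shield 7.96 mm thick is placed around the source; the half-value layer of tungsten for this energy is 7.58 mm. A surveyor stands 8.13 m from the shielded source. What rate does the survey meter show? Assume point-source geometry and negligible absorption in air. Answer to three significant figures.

Distance alone: 3020 × (1.70/8.13)² = 3020 × 0.04372 = 132.0 mR/h.
Shield: 7.96/7.58 = 1.050 half-value layers → attenuation 2^(−1.050) = 0.4830.
Combined: 132.0 × 0.4830 = 63.76 mR/h.

63.8 mR/h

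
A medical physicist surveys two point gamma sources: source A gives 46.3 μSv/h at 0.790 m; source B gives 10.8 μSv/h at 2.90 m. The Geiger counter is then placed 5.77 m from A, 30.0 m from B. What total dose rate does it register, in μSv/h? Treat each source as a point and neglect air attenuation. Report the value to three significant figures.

0.969 μSv/h

Each source contributes Iᵢ·(dᵢ/rᵢ)²; contributions add.
A: 46.3 × (0.790/5.77)² = 0.8679 μSv/h
B: 10.8 × (2.90/30.0)² = 0.1009 μSv/h
Total = 0.8679 + 0.1009 = 0.9688 μSv/h.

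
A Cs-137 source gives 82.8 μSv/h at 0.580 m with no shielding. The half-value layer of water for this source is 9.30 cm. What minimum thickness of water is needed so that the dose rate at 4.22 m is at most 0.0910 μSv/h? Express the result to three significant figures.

At 4.22 m, distance alone gives (0.580/4.22)² = 0.01889, so 82.8 × 0.01889 = 1.564 μSv/h.
Further attenuation needed: 1.564/0.0910 = 17.19.
n = log₂(17.19) = 4.103 half-value layers.
Thickness = 4.103 × 9.30 cm = 38.16 cm.

38.2 cm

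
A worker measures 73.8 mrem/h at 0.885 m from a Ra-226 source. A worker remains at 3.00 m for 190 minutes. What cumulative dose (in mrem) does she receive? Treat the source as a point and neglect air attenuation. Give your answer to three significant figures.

Intensity scales as (d₁/d₂)², so rate at 3.00 m:
(0.885/3.00)² = 0.08702, so 73.8 × 0.08702 = 6.422 mrem/h.
Dose = rate × time = 6.422 mrem/h × 3.167 h = 20.34 mrem.

20.3 mrem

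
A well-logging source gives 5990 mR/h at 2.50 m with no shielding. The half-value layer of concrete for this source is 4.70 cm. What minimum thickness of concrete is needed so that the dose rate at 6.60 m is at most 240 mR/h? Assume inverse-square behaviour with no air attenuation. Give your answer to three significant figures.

8.65 cm

At 6.60 m, distance alone gives 5990 × (2.50/6.60)² = 5990 × 0.1435 = 859.6 mR/h.
Further attenuation needed: 859.6/240 = 3.582.
n = log₂(3.582) = 1.841 half-value layers.
Thickness = 1.841 × 4.70 cm = 8.653 cm.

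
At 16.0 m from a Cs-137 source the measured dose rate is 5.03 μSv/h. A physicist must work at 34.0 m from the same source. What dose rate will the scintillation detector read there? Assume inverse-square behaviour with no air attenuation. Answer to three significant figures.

1.11 μSv/h

Since intensity falls as 1/r², scaling from 16.0 m to 34.0 m:
5.03 × (16.0/34.0)² = 5.03 × 0.2215 = 1.114 μSv/h.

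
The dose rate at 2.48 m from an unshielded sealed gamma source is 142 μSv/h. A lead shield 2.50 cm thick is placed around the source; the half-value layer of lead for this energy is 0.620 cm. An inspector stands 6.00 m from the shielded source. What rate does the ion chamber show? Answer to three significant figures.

1.48 μSv/h

Distance alone: 142 × (2.48/6.00)² = 142 × 0.1708 = 24.25 μSv/h.
Shield: 2.50/0.620 = 4.032 half-value layers → attenuation 2^(−4.032) = 0.06113.
Combined: 24.25 × 0.06113 = 1.482 μSv/h.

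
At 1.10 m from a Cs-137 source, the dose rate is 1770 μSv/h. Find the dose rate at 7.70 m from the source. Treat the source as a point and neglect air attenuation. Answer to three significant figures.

Using I₁d₁² = I₂d₂², the rate at 7.70 m is
(1.10/7.70)² = 0.02041, so 1770 × 0.02041 = 36.13 μSv/h.

36.1 μSv/h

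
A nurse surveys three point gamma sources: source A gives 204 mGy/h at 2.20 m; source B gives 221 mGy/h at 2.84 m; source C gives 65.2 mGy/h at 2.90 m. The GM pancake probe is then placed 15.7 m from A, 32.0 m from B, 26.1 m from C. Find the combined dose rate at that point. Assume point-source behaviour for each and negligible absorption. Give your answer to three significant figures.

Each source contributes Iᵢ·(dᵢ/rᵢ)²; contributions add.
A: 204 × (2.20/15.7)² = 4.006 mGy/h
B: 221 × (2.84/32.0)² = 1.741 mGy/h
C: 65.2 × (2.90/26.1)² = 0.8049 mGy/h
Total = 4.006 + 1.741 + 0.8049 = 6.552 mGy/h.

6.55 mGy/h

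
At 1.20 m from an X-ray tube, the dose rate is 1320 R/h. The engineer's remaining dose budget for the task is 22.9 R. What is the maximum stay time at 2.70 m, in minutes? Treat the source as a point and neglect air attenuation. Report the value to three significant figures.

5.27 min

Using I₁d₁² = I₂d₂², rate at 2.70 m:
(1.20/2.70)² = 0.1975, so 1320 × 0.1975 = 260.7 R/h.
Stay time = 22.9 R ÷ 260.7 R/h = 0.08784 h = 5.270 min.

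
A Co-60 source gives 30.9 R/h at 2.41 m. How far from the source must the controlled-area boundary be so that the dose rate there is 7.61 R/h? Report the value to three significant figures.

Intensity scales as (d₁/d₂)², so d₂ = d₁·√(I₁/I₂).
I₁/I₂ = 30.9/7.61 = 4.060, so d₂ = 2.41 × √4.060 = 4.856 m.

4.86 m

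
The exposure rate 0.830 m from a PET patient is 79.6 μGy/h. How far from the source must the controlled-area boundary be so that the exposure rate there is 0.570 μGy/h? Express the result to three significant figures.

9.81 m

Intensity scales as (d₁/d₂)², so d₂ = d₁·√(I₁/I₂).
I₁/I₂ = 79.6/0.570 = 139.6, so d₂ = 0.830 × √139.6 = 9.807 m.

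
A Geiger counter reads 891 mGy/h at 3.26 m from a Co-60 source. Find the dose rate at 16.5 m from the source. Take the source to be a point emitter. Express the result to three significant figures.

Using I₁d₁² = I₂d₂², the rate at 16.5 m is
(3.26/16.5)² = 0.03904, so 891 × 0.03904 = 34.78 mGy/h.

34.8 mGy/h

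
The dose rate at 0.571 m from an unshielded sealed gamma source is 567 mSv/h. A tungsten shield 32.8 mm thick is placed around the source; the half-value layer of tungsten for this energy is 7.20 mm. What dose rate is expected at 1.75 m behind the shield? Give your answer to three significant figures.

Distance alone: 567 × (0.571/1.75)² = 567 × 0.1065 = 60.39 mSv/h.
Shield: 32.8/7.20 = 4.556 half-value layers → attenuation 2^(−4.556) = 0.04251.
Combined: 60.39 × 0.04251 = 2.567 mSv/h.

2.57 mSv/h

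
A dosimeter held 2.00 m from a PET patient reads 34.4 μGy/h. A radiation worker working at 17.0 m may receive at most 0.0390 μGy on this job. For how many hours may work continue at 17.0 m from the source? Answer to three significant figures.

Using I₁d₁² = I₂d₂², rate at 17.0 m:
34.4 × (2.00/17.0)² = 34.4 × 0.01384 = 0.4761 μGy/h.
Stay time = 0.0390 μGy ÷ 0.4761 μGy/h = 0.08192 h.

0.0819 h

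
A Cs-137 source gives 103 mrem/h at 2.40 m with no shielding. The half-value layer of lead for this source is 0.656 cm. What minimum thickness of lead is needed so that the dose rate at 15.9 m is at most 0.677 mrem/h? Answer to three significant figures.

At 15.9 m, distance alone gives 103 × (2.40/15.9)² = 103 × 0.02278 = 2.346 mrem/h.
Further attenuation needed: 2.346/0.677 = 3.465.
n = log₂(3.465) = 1.793 half-value layers.
Thickness = 1.793 × 0.656 cm = 1.176 cm.

1.18 cm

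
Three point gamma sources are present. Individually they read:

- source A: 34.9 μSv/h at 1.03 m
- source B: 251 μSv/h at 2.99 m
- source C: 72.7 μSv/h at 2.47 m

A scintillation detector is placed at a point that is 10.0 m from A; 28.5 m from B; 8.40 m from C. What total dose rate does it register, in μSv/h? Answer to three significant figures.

9.42 μSv/h

Each source contributes Iᵢ·(dᵢ/rᵢ)²; contributions add.
A: 34.9 × (1.03/10.0)² = 0.3703 μSv/h
B: 251 × (2.99/28.5)² = 2.763 μSv/h
C: 72.7 × (2.47/8.40)² = 6.286 μSv/h
Total = 0.3703 + 2.763 + 6.286 = 9.419 μSv/h.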